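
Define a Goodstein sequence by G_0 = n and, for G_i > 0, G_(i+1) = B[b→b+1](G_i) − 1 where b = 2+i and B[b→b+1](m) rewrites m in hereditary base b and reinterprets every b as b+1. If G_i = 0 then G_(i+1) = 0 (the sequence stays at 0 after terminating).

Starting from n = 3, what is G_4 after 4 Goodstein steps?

1

i=0: 3 = 2 + 1 (b=2); 2→3: 3 + 1 = 4; 4−1 = 3
i=1: 3 = 3 (b=3); 3→4: 4 = 4; 4−1 = 3
i=2: 3 = 3 (b=4); 4→5: 3 = 3; 3−1 = 2
i=3: 2 = 2 (b=5); 5→6: 2 = 2; 2−1 = 1
i=4: 1 = 1 (b=6); 6→7: 1 = 1; 1−1 = 0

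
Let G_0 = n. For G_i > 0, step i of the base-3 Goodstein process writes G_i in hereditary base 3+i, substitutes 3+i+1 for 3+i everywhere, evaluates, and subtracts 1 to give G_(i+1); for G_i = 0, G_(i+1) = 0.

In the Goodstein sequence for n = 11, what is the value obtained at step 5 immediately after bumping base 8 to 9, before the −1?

(0) 11|_3 = 3^2 + 2 ↦ 4^2 + 2|_4 = 18 ⇒ 17
(1) 17|_4 = 4^2 + 1 ↦ 5^2 + 1|_5 = 26 ⇒ 25
(2) 25|_5 = 5^2 ↦ 6^2|_6 = 36 ⇒ 35
(3) 35|_6 = 5·6 + 5 ↦ 5·7 + 5|_7 = 40 ⇒ 39
(4) 39|_7 = 5·7 + 4 ↦ 5·8 + 4|_8 = 44 ⇒ 43
(5) 43|_8 = 5·8 + 3 ↦ 5·9 + 3|_9 = 48 ⇒ 47

48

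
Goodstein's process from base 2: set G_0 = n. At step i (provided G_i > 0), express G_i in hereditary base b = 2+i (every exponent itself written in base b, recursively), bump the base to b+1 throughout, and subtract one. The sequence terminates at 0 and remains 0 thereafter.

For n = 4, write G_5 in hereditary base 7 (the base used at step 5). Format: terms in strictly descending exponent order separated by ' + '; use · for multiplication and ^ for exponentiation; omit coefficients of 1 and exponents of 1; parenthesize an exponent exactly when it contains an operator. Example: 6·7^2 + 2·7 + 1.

G_0 = 4. HB_2(4) = 2^2. Bump = 27. G_1 = 26.
G_1 = 26. HB_3(26) = 2·3^2 + 2·3 + 2. Bump = 42. G_2 = 41.
G_2 = 41. HB_4(41) = 2·4^2 + 2·4 + 1. Bump = 61. G_3 = 60.
G_3 = 60. HB_5(60) = 2·5^2 + 2·5. Bump = 84. G_4 = 83.
G_4 = 83. HB_6(83) = 2·6^2 + 6 + 5. Bump = 110. G_5 = 109.
G_5 = 109. HB_7(109) = 2·7^2 + 7 + 4. Bump = 140. G_6 = 139.

2·7^2 + 7 + 4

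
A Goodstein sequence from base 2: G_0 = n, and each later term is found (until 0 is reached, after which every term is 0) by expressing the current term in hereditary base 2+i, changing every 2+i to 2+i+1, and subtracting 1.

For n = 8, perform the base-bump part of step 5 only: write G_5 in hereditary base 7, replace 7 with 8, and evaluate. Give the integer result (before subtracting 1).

step 0: 8 = 2^(2 + 1); sub 3 for 2: 3^(3 + 1); = 81; G_1 = 81−1 = 80
step 1: 80 = 2·3^3 + 2·3^2 + 2·3 + 2; sub 4 for 3: 2·4^4 + 2·4^2 + 2·4 + 2; = 554; G_2 = 554−1 = 553
step 2: 553 = 2·4^4 + 2·4^2 + 2·4 + 1; sub 5 for 4: 2·5^5 + 2·5^2 + 2·5 + 1; = 6311; G_3 = 6311−1 = 6310
step 3: 6310 = 2·5^5 + 2·5^2 + 2·5; sub 6 for 5: 2·6^6 + 2·6^2 + 2·6; = 93396; G_4 = 93396−1 = 93395
step 4: 93395 = 2·6^6 + 2·6^2 + 6 + 5; sub 7 for 6: 2·7^7 + 2·7^2 + 7 + 5; = 1647196; G_5 = 1647196−1 = 1647195
step 5: 1647195 = 2·7^7 + 2·7^2 + 7 + 4; sub 8 for 7: 2·8^8 + 2·8^2 + 8 + 4; = 33554572; G_6 = 33554572−1 = 33554571

33554572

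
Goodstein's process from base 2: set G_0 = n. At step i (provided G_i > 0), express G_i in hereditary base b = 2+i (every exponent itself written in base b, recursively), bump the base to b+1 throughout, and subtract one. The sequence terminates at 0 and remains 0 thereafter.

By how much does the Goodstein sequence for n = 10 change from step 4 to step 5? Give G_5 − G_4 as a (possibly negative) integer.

3935819

step 0: 10 = 2^(2 + 1) + 2; sub 3 for 2: 3^(3 + 1) + 3; = 84; G_1 = 84−1 = 83
step 1: 83 = 3^(3 + 1) + 2; sub 4 for 3: 4^(4 + 1) + 2; = 1026; G_2 = 1026−1 = 1025
step 2: 1025 = 4^(4 + 1) + 1; sub 5 for 4: 5^(5 + 1) + 1; = 15626; G_3 = 15626−1 = 15625
step 3: 15625 = 5^(5 + 1); sub 6 for 5: 6^(6 + 1); = 279936; G_4 = 279936−1 = 279935
step 4: 279935 = 5·6^6 + 5·6^5 + 5·6^4 + 5·6^3 + 5·6^2 + 5·6 + 5; sub 7 for 6: 5·7^7 + 5·7^5 + 5·7^4 + 5·7^3 + 5·7^2 + 5·7 + 5; = 4215755; G_5 = 4215755−1 = 4215754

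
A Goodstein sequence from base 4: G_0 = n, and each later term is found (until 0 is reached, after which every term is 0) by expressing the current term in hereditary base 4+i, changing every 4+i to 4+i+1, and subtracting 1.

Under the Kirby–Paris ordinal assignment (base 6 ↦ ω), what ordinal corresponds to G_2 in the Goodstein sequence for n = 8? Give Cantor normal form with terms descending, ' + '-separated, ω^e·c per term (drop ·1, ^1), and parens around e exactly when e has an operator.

ω + 3

G_0 = 8. HB_4(8) = 2·4. Bump = 10. G_1 = 9.
G_1 = 9. HB_5(9) = 5 + 4. Bump = 10. G_2 = 9.
G_2 = 9. HB_6(9) = 6 + 3. Bump = 10. G_3 = 9.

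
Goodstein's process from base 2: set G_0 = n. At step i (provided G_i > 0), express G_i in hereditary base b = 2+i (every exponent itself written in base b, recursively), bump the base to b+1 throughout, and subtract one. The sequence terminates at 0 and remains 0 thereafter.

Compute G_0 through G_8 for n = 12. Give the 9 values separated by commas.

12, 107, 1065, 15685, 280019, 5764910, 134217867, 3486784574, 100000000211

i=0: 12 = 2^(2 + 1) + 2^2 (b=2); 2→3: 3^(3 + 1) + 3^3 = 108; 108−1 = 107
i=1: 107 = 3^(3 + 1) + 2·3^2 + 2·3 + 2 (b=3); 3→4: 4^(4 + 1) + 2·4^2 + 2·4 + 2 = 1066; 1066−1 = 1065
i=2: 1065 = 4^(4 + 1) + 2·4^2 + 2·4 + 1 (b=4); 4→5: 5^(5 + 1) + 2·5^2 + 2·5 + 1 = 15686; 15686−1 = 15685
i=3: 15685 = 5^(5 + 1) + 2·5^2 + 2·5 (b=5); 5→6: 6^(6 + 1) + 2·6^2 + 2·6 = 280020; 280020−1 = 280019
i=4: 280019 = 6^(6 + 1) + 2·6^2 + 6 + 5 (b=6); 6→7: 7^(7 + 1) + 2·7^2 + 7 + 5 = 5764911; 5764911−1 = 5764910
i=5: 5764910 = 7^(7 + 1) + 2·7^2 + 7 + 4 (b=7); 7→8: 8^(8 + 1) + 2·8^2 + 8 + 4 = 134217868; 134217868−1 = 134217867
i=6: 134217867 = 8^(8 + 1) + 2·8^2 + 8 + 3 (b=8); 8→9: 9^(9 + 1) + 2·9^2 + 9 + 3 = 3486784575; 3486784575−1 = 3486784574
i=7: 3486784574 = 9^(9 + 1) + 2·9^2 + 9 + 2 (b=9); 9→10: 10^(10 + 1) + 2·10^2 + 10 + 2 = 100000000212; 100000000212−1 = 100000000211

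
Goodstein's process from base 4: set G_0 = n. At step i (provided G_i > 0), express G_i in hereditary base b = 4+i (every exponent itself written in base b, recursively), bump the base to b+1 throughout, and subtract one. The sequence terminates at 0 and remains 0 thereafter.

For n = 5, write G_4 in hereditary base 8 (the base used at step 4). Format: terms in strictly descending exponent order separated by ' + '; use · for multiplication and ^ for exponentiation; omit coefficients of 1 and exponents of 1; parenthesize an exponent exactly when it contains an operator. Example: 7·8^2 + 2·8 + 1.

3

(0) 5|_4 = 4 + 1 ↦ 5 + 1|_5 = 6 ⇒ 5
(1) 5|_5 = 5 ↦ 6|_6 = 6 ⇒ 5
(2) 5|_6 = 5 ↦ 5|_7 = 5 ⇒ 4
(3) 4|_7 = 4 ↦ 4|_8 = 4 ⇒ 3
(4) 3|_8 = 3 ↦ 3|_9 = 3 ⇒ 2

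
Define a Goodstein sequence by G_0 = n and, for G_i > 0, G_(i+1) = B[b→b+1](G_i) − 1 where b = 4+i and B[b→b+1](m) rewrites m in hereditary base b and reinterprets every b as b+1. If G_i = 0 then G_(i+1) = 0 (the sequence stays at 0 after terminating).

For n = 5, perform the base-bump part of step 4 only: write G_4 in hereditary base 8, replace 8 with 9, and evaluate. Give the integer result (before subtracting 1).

step 0: 5 = 4 + 1; sub 5 for 4: 5 + 1; = 6; G_1 = 6−1 = 5
step 1: 5 = 5; sub 6 for 5: 6; = 6; G_2 = 6−1 = 5
step 2: 5 = 5; sub 7 for 6: 5; = 5; G_3 = 5−1 = 4
step 3: 4 = 4; sub 8 for 7: 4; = 4; G_4 = 4−1 = 3
step 4: 3 = 3; sub 9 for 8: 3; = 3; G_5 = 3−1 = 2

3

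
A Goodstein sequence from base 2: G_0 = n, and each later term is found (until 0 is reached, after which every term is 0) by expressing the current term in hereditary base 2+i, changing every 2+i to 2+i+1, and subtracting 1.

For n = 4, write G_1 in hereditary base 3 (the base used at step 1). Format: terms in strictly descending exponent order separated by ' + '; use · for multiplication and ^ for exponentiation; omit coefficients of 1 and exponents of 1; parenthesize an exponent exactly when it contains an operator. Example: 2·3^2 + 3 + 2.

2·3^2 + 2·3 + 2

G_0 = 4. HB_2(4) = 2^2. Bump = 27. G_1 = 26.
G_1 = 26. HB_3(26) = 2·3^2 + 2·3 + 2. Bump = 42. G_2 = 41.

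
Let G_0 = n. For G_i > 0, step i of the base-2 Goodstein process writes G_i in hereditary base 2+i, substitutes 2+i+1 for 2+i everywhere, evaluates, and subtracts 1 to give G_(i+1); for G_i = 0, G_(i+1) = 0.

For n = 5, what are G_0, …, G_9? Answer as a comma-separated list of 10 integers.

(0) 5|_2 = 2^2 + 1 ↦ 3^3 + 1|_3 = 28 ⇒ 27
(1) 27|_3 = 3^3 ↦ 4^4|_4 = 256 ⇒ 255
(2) 255|_4 = 3·4^3 + 3·4^2 + 3·4 + 3 ↦ 3·5^3 + 3·5^2 + 3·5 + 3|_5 = 468 ⇒ 467
(3) 467|_5 = 3·5^3 + 3·5^2 + 3·5 + 2 ↦ 3·6^3 + 3·6^2 + 3·6 + 2|_6 = 776 ⇒ 775
(4) 775|_6 = 3·6^3 + 3·6^2 + 3·6 + 1 ↦ 3·7^3 + 3·7^2 + 3·7 + 1|_7 = 1198 ⇒ 1197
(5) 1197|_7 = 3·7^3 + 3·7^2 + 3·7 ↦ 3·8^3 + 3·8^2 + 3·8|_8 = 1752 ⇒ 1751
(6) 1751|_8 = 3·8^3 + 3·8^2 + 2·8 + 7 ↦ 3·9^3 + 3·9^2 + 2·9 + 7|_9 = 2455 ⇒ 2454
(7) 2454|_9 = 3·9^3 + 3·9^2 + 2·9 + 6 ↦ 3·10^3 + 3·10^2 + 2·10 + 6|_10 = 3326 ⇒ 3325
(8) 3325|_10 = 3·10^3 + 3·10^2 + 2·10 + 5 ↦ 3·11^3 + 3·11^2 + 2·11 + 5|_11 = 4383 ⇒ 4382

5, 27, 255, 467, 775, 1197, 1751, 2454, 3325, 4382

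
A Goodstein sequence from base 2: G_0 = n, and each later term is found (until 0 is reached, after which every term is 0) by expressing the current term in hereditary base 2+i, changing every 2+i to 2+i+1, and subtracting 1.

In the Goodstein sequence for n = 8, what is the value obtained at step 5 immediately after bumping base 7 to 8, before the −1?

(0) 8|_2 = 2^(2 + 1) ↦ 3^(3 + 1)|_3 = 81 ⇒ 80
(1) 80|_3 = 2·3^3 + 2·3^2 + 2·3 + 2 ↦ 2·4^4 + 2·4^2 + 2·4 + 2|_4 = 554 ⇒ 553
(2) 553|_4 = 2·4^4 + 2·4^2 + 2·4 + 1 ↦ 2·5^5 + 2·5^2 + 2·5 + 1|_5 = 6311 ⇒ 6310
(3) 6310|_5 = 2·5^5 + 2·5^2 + 2·5 ↦ 2·6^6 + 2·6^2 + 2·6|_6 = 93396 ⇒ 93395
(4) 93395|_6 = 2·6^6 + 2·6^2 + 6 + 5 ↦ 2·7^7 + 2·7^2 + 7 + 5|_7 = 1647196 ⇒ 1647195

33554572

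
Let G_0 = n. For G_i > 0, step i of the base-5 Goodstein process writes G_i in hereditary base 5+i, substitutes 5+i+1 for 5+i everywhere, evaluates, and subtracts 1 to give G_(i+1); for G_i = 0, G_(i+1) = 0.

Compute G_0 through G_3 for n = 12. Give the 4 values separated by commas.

(0) 12|_5 = 2·5 + 2 ↦ 2·6 + 2|_6 = 14 ⇒ 13
(1) 13|_6 = 2·6 + 1 ↦ 2·7 + 1|_7 = 15 ⇒ 14
(2) 14|_7 = 2·7 ↦ 2·8|_8 = 16 ⇒ 15

12, 13, 14, 15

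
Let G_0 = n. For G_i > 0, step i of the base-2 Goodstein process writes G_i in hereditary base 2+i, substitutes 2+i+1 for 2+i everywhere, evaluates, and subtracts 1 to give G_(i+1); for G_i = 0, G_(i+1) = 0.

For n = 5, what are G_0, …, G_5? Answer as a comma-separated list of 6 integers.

[0] 5 ≡ 2^2 + 1 (base 2). Lift 3: 28. −1: 27.
[1] 27 ≡ 3^3 (base 3). Lift 4: 256. −1: 255.
[2] 255 ≡ 3·4^3 + 3·4^2 + 3·4 + 3 (base 4). Lift 5: 468. −1: 467.
[3] 467 ≡ 3·5^3 + 3·5^2 + 3·5 + 2 (base 5). Lift 6: 776. −1: 775.
[4] 775 ≡ 3·6^3 + 3·6^2 + 3·6 + 1 (base 6). Lift 7: 1198. −1: 1197.

5, 27, 255, 467, 775, 1197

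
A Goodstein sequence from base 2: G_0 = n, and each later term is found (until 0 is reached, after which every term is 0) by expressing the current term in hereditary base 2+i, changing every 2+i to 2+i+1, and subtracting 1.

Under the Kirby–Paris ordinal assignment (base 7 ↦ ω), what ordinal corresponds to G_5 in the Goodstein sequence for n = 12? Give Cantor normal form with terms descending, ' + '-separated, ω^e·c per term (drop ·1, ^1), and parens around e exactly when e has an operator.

G_0 = 12. HB_2(12) = 2^(2 + 1) + 2^2. Bump = 108. G_1 = 107.
G_1 = 107. HB_3(107) = 3^(3 + 1) + 2·3^2 + 2·3 + 2. Bump = 1066. G_2 = 1065.
G_2 = 1065. HB_4(1065) = 4^(4 + 1) + 2·4^2 + 2·4 + 1. Bump = 15686. G_3 = 15685.
G_3 = 15685. HB_5(15685) = 5^(5 + 1) + 2·5^2 + 2·5. Bump = 280020. G_4 = 280019.
G_4 = 280019. HB_6(280019) = 6^(6 + 1) + 2·6^2 + 6 + 5. Bump = 5764911. G_5 = 5764910.
G_5 = 5764910. HB_7(5764910) = 7^(7 + 1) + 2·7^2 + 7 + 4. Bump = 134217868. G_6 = 134217867.

ω^(ω + 1) + ω^2·2 + ω + 4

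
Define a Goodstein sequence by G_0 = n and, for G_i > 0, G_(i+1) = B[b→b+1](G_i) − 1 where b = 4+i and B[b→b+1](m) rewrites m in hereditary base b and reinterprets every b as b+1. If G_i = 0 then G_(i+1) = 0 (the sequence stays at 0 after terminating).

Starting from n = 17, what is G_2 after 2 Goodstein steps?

i=0: 17 = 4^2 + 1 (b=4); 4→5: 5^2 + 1 = 26; 26−1 = 25
i=1: 25 = 5^2 (b=5); 5→6: 6^2 = 36; 36−1 = 35

35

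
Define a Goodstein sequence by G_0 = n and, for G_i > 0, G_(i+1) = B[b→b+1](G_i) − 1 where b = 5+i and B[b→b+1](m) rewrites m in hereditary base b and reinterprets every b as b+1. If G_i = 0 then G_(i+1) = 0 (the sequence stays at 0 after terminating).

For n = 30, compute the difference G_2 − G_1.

base 5: 30 = 5^2 + 5; at 6: 6^2 + 6 = 42; next = 41
base 6: 41 = 6^2 + 5; at 7: 7^2 + 5 = 54; next = 53

12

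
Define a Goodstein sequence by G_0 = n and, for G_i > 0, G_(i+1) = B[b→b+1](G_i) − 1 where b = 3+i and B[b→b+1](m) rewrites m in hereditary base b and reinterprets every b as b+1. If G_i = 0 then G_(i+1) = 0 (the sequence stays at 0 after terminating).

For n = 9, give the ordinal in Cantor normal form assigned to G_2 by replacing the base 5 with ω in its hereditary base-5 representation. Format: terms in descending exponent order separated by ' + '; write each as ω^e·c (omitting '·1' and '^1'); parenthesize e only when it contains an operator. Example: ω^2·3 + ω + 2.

(0) 9|_3 = 3^2 ↦ 4^2|_4 = 16 ⇒ 15
(1) 15|_4 = 3·4 + 3 ↦ 3·5 + 3|_5 = 18 ⇒ 17
(2) 17|_5 = 3·5 + 2 ↦ 3·6 + 2|_6 = 20 ⇒ 19

ω·3 + 2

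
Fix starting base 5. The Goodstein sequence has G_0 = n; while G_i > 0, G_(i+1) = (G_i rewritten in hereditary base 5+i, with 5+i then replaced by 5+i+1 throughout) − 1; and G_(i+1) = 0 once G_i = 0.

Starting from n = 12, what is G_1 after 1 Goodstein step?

G_0 = 12. HB_5(12) = 2·5 + 2. Bump = 14. G_1 = 13.
G_1 = 13. HB_6(13) = 2·6 + 1. Bump = 15. G_2 = 14.

13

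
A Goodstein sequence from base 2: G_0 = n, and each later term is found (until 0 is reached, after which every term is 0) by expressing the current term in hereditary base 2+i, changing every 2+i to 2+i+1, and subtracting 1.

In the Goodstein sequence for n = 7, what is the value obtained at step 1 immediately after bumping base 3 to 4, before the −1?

260

G_0=7  [base 2] 2^2 + 2 + 1  →[2↦3]→  3^3 + 3 + 1 = 31  −1 ⇒ G_1=30
G_1=30  [base 3] 3^3 + 3  →[3↦4]→  4^4 + 4 = 260  −1 ⇒ G_2=259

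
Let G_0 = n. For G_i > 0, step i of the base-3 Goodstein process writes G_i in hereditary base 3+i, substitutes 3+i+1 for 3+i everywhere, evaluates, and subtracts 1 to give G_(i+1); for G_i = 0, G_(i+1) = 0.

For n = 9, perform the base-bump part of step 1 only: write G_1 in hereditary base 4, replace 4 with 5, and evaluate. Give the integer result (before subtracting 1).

G_0 = 9. HB_3(9) = 3^2. Bump = 16. G_1 = 15.
G_1 = 15. HB_4(15) = 3·4 + 3. Bump = 18. G_2 = 17.

18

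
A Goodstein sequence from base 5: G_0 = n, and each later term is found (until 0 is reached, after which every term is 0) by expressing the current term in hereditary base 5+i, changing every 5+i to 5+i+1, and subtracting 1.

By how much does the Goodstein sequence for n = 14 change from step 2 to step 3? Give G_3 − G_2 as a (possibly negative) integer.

1

[0] 14 ≡ 2·5 + 4 (base 5). Lift 6: 16. −1: 15.
[1] 15 ≡ 2·6 + 3 (base 6). Lift 7: 17. −1: 16.
[2] 16 ≡ 2·7 + 2 (base 7). Lift 8: 18. −1: 17.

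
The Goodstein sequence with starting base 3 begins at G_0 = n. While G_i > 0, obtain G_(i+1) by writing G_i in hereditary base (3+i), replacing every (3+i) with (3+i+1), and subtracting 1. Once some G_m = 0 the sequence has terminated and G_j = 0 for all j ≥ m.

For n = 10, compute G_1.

16

(0) 10|_3 = 3^2 + 1 ↦ 4^2 + 1|_4 = 17 ⇒ 16
(1) 16|_4 = 4^2 ↦ 5^2|_5 = 25 ⇒ 24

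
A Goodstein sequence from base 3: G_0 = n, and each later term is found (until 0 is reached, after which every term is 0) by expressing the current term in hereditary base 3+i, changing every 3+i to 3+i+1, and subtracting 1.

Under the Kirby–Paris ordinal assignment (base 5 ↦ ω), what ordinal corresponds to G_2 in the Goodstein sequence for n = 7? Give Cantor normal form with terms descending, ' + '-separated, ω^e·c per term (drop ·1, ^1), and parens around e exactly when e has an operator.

7 —HB3→ 2·3 + 1 —bump→ 2·4 + 1 = 9 —(−1)→ 8
8 —HB4→ 2·4 —bump→ 2·5 = 10 —(−1)→ 9
9 —HB5→ 5 + 4 —bump→ 6 + 4 = 10 —(−1)→ 9

ω + 4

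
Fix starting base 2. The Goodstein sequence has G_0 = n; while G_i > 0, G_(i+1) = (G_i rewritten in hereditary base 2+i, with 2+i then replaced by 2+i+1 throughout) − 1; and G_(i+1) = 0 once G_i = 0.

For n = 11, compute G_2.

1027

G_0 = 11. HB_2(11) = 2^(2 + 1) + 2 + 1. Bump = 85. G_1 = 84.
G_1 = 84. HB_3(84) = 3^(3 + 1) + 3. Bump = 1028. G_2 = 1027.
G_2 = 1027. HB_4(1027) = 4^(4 + 1) + 3. Bump = 15628. G_3 = 15627.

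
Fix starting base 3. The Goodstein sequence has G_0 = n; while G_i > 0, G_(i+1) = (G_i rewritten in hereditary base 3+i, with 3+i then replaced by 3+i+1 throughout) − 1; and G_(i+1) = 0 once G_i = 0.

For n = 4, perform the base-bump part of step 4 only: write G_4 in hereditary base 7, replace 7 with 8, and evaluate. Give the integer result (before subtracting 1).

base 3: 4 = 3 + 1; at 4: 4 + 1 = 5; next = 4
base 4: 4 = 4; at 5: 5 = 5; next = 4
base 5: 4 = 4; at 6: 4 = 4; next = 3
base 6: 3 = 3; at 7: 3 = 3; next = 2

2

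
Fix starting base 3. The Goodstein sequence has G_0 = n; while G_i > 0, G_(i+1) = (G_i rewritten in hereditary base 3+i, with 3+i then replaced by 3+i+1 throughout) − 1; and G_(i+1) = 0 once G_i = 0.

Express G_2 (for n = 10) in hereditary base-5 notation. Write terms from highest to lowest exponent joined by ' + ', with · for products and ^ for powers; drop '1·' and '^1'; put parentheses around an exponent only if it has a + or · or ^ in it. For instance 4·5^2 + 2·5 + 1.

G_0 = 10. HB_3(10) = 3^2 + 1. Bump = 17. G_1 = 16.
G_1 = 16. HB_4(16) = 4^2. Bump = 25. G_2 = 24.
G_2 = 24. HB_5(24) = 4·5 + 4. Bump = 28. G_3 = 27.

4·5 + 4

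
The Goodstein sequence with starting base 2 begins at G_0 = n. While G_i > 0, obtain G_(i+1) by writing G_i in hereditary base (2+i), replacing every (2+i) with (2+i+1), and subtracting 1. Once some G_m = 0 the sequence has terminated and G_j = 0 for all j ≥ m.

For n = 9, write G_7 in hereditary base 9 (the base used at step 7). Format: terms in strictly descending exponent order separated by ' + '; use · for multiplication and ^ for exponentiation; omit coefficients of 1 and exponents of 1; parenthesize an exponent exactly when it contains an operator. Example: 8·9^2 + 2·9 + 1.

[0] 9 ≡ 2^(2 + 1) + 1 (base 2). Lift 3: 82. −1: 81.
[1] 81 ≡ 3^(3 + 1) (base 3). Lift 4: 1024. −1: 1023.
[2] 1023 ≡ 3·4^4 + 3·4^3 + 3·4^2 + 3·4 + 3 (base 4). Lift 5: 9843. −1: 9842.
[3] 9842 ≡ 3·5^5 + 3·5^3 + 3·5^2 + 3·5 + 2 (base 5). Lift 6: 140744. −1: 140743.
[4] 140743 ≡ 3·6^6 + 3·6^3 + 3·6^2 + 3·6 + 1 (base 6). Lift 7: 2471827. −1: 2471826.
[5] 2471826 ≡ 3·7^7 + 3·7^3 + 3·7^2 + 3·7 (base 7). Lift 8: 50333400. −1: 50333399.
[6] 50333399 ≡ 3·8^8 + 3·8^3 + 3·8^2 + 2·8 + 7 (base 8). Lift 9: 1162263922. −1: 1162263921.
[7] 1162263921 ≡ 3·9^9 + 3·9^3 + 3·9^2 + 2·9 + 6 (base 9). Lift 10: 30000003326. −1: 30000003325.

3·9^9 + 3·9^3 + 3·9^2 + 2·9 + 6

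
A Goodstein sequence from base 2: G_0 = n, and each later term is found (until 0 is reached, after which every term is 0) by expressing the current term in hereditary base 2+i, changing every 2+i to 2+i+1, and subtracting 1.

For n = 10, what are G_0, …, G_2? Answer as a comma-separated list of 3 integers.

(0) 10|_2 = 2^(2 + 1) + 2 ↦ 3^(3 + 1) + 3|_3 = 84 ⇒ 83
(1) 83|_3 = 3^(3 + 1) + 2 ↦ 4^(4 + 1) + 2|_4 = 1026 ⇒ 1025

10, 83, 1025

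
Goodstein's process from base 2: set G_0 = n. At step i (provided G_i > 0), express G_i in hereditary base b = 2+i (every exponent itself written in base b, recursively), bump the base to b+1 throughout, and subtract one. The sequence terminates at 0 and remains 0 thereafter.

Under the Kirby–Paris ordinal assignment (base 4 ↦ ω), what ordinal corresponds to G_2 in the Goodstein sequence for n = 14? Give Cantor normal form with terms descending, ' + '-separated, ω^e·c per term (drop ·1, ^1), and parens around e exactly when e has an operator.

ω^(ω + 1) + ω^ω + 1

base 2: 14 = 2^(2 + 1) + 2^2 + 2; at 3: 3^(3 + 1) + 3^3 + 3 = 111; next = 110
base 3: 110 = 3^(3 + 1) + 3^3 + 2; at 4: 4^(4 + 1) + 4^4 + 2 = 1282; next = 1281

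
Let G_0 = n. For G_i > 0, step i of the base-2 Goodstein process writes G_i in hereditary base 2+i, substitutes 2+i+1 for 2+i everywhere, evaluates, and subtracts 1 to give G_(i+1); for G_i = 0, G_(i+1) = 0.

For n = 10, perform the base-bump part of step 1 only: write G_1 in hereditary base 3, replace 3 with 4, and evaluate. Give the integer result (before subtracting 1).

1026

(0) 10|_2 = 2^(2 + 1) + 2 ↦ 3^(3 + 1) + 3|_3 = 84 ⇒ 83
(1) 83|_3 = 3^(3 + 1) + 2 ↦ 4^(4 + 1) + 2|_4 = 1026 ⇒ 1025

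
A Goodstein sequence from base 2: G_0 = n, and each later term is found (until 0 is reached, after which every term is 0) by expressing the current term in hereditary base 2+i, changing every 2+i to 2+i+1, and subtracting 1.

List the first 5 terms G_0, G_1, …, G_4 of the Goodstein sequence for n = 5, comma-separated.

i=0: 5 = 2^2 + 1 (b=2); 2→3: 3^3 + 1 = 28; 28−1 = 27
i=1: 27 = 3^3 (b=3); 3→4: 4^4 = 256; 256−1 = 255
i=2: 255 = 3·4^3 + 3·4^2 + 3·4 + 3 (b=4); 4→5: 3·5^3 + 3·5^2 + 3·5 + 3 = 468; 468−1 = 467
i=3: 467 = 3·5^3 + 3·5^2 + 3·5 + 2 (b=5); 5→6: 3·6^3 + 3·6^2 + 3·6 + 2 = 776; 776−1 = 775

5, 27, 255, 467, 775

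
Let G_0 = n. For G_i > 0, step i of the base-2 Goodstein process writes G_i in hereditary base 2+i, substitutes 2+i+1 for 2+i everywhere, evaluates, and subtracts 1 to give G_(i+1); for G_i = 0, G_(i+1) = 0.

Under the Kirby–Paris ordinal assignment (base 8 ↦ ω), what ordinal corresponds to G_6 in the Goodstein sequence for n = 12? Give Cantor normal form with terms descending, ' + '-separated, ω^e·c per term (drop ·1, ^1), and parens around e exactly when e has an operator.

ω^(ω + 1) + ω^2·2 + ω + 3

i=0: 12 = 2^(2 + 1) + 2^2 (b=2); 2→3: 3^(3 + 1) + 3^3 = 108; 108−1 = 107
i=1: 107 = 3^(3 + 1) + 2·3^2 + 2·3 + 2 (b=3); 3→4: 4^(4 + 1) + 2·4^2 + 2·4 + 2 = 1066; 1066−1 = 1065
i=2: 1065 = 4^(4 + 1) + 2·4^2 + 2·4 + 1 (b=4); 4→5: 5^(5 + 1) + 2·5^2 + 2·5 + 1 = 15686; 15686−1 = 15685
i=3: 15685 = 5^(5 + 1) + 2·5^2 + 2·5 (b=5); 5→6: 6^(6 + 1) + 2·6^2 + 2·6 = 280020; 280020−1 = 280019
i=4: 280019 = 6^(6 + 1) + 2·6^2 + 6 + 5 (b=6); 6→7: 7^(7 + 1) + 2·7^2 + 7 + 5 = 5764911; 5764911−1 = 5764910
i=5: 5764910 = 7^(7 + 1) + 2·7^2 + 7 + 4 (b=7); 7→8: 8^(8 + 1) + 2·8^2 + 8 + 4 = 134217868; 134217868−1 = 134217867
i=6: 134217867 = 8^(8 + 1) + 2·8^2 + 8 + 3 (b=8); 8→9: 9^(9 + 1) + 2·9^2 + 9 + 3 = 3486784575; 3486784575−1 = 3486784574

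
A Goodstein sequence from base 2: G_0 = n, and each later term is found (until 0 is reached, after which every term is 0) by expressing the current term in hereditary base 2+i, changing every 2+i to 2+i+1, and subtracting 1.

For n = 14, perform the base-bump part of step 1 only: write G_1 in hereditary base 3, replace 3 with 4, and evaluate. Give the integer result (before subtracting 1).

(0) 14|_2 = 2^(2 + 1) + 2^2 + 2 ↦ 3^(3 + 1) + 3^3 + 3|_3 = 111 ⇒ 110
(1) 110|_3 = 3^(3 + 1) + 3^3 + 2 ↦ 4^(4 + 1) + 4^4 + 2|_4 = 1282 ⇒ 1281

1282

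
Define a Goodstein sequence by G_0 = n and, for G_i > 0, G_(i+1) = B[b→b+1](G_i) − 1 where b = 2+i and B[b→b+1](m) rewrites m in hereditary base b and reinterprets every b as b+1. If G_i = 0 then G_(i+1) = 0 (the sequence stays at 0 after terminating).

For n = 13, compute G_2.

1279

base 2: 13 = 2^(2 + 1) + 2^2 + 1; at 3: 3^(3 + 1) + 3^3 + 1 = 109; next = 108
base 3: 108 = 3^(3 + 1) + 3^3; at 4: 4^(4 + 1) + 4^4 = 1280; next = 1279
base 4: 1279 = 4^(4 + 1) + 3·4^3 + 3·4^2 + 3·4 + 3; at 5: 5^(5 + 1) + 3·5^3 + 3·5^2 + 3·5 + 3 = 16093; next = 16092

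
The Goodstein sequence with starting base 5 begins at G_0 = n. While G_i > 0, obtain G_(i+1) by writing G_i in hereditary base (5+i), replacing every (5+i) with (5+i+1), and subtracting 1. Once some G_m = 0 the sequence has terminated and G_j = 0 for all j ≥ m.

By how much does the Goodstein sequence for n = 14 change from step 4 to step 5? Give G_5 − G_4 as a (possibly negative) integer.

1

G_0 = 14. HB_5(14) = 2·5 + 4. Bump = 16. G_1 = 15.
G_1 = 15. HB_6(15) = 2·6 + 3. Bump = 17. G_2 = 16.
G_2 = 16. HB_7(16) = 2·7 + 2. Bump = 18. G_3 = 17.
G_3 = 17. HB_8(17) = 2·8 + 1. Bump = 19. G_4 = 18.
G_4 = 18. HB_9(18) = 2·9. Bump = 20. G_5 = 19.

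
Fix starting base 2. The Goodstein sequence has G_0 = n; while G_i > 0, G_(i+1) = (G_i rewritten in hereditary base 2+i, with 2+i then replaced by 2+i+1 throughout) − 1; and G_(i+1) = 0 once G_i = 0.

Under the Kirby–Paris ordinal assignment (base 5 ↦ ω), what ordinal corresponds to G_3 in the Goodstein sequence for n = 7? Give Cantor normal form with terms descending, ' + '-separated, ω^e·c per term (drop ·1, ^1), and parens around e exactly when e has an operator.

[0] 7 ≡ 2^2 + 2 + 1 (base 2). Lift 3: 31. −1: 30.
[1] 30 ≡ 3^3 + 3 (base 3). Lift 4: 260. −1: 259.
[2] 259 ≡ 4^4 + 3 (base 4). Lift 5: 3128. −1: 3127.
[3] 3127 ≡ 5^5 + 2 (base 5). Lift 6: 46658. −1: 46657.

ω^ω + 2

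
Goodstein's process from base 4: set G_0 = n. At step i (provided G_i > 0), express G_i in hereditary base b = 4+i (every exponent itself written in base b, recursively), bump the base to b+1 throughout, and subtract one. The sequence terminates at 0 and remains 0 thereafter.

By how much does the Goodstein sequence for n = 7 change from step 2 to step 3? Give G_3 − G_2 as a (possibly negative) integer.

0

base 4: 7 = 4 + 3; at 5: 5 + 3 = 8; next = 7
base 5: 7 = 5 + 2; at 6: 6 + 2 = 8; next = 7
base 6: 7 = 6 + 1; at 7: 7 + 1 = 8; next = 7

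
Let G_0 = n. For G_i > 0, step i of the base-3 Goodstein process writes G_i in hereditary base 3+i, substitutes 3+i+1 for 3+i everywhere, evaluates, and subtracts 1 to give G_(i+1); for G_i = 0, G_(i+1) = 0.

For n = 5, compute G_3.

G_0 = 5. HB_3(5) = 3 + 2. Bump = 6. G_1 = 5.
G_1 = 5. HB_4(5) = 4 + 1. Bump = 6. G_2 = 5.
G_2 = 5. HB_5(5) = 5. Bump = 6. G_3 = 5.

5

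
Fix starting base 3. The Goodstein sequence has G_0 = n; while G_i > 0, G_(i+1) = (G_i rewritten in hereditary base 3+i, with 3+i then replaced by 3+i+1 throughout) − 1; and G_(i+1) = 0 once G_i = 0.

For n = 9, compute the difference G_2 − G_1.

G_0=9  [base 3] 3^2  →[3↦4]→  4^2 = 16  −1 ⇒ G_1=15
G_1=15  [base 4] 3·4 + 3  →[4↦5]→  3·5 + 3 = 18  −1 ⇒ G_2=17

2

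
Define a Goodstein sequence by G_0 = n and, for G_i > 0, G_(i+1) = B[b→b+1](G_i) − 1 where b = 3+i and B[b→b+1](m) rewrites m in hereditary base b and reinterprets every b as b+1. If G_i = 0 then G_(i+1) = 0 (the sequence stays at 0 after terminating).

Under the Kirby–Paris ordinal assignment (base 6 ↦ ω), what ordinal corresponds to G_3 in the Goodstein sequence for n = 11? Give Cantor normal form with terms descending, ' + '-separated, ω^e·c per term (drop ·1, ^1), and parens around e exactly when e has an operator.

ω·5 + 5

(0) 11|_3 = 3^2 + 2 ↦ 4^2 + 2|_4 = 18 ⇒ 17
(1) 17|_4 = 4^2 + 1 ↦ 5^2 + 1|_5 = 26 ⇒ 25
(2) 25|_5 = 5^2 ↦ 6^2|_6 = 36 ⇒ 35
(3) 35|_6 = 5·6 + 5 ↦ 5·7 + 5|_7 = 40 ⇒ 39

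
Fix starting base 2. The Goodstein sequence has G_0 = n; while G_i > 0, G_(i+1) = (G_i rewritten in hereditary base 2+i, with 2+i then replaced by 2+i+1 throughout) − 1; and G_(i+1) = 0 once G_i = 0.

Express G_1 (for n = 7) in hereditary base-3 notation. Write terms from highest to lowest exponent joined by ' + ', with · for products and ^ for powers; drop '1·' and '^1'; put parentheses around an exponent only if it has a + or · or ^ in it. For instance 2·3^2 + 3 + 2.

3^3 + 3

step 0: 7 = 2^2 + 2 + 1; sub 3 for 2: 3^3 + 3 + 1; = 31; G_1 = 31−1 = 30
step 1: 30 = 3^3 + 3; sub 4 for 3: 4^4 + 4; = 260; G_2 = 260−1 = 259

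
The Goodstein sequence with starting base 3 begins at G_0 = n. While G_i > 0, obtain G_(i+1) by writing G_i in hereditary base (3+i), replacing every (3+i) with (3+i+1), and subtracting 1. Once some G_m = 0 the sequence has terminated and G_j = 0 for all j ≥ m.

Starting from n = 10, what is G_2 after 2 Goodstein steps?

24

step 0: 10 = 3^2 + 1; sub 4 for 3: 4^2 + 1; = 17; G_1 = 17−1 = 16
step 1: 16 = 4^2; sub 5 for 4: 5^2; = 25; G_2 = 25−1 = 24
step 2: 24 = 4·5 + 4; sub 6 for 5: 4·6 + 4; = 28; G_3 = 28−1 = 27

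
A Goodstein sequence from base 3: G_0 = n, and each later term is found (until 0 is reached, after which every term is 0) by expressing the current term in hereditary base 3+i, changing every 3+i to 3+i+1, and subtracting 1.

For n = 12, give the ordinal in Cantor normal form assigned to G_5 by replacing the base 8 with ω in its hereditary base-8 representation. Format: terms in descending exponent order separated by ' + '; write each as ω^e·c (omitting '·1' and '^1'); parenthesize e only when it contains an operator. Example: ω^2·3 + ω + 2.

ω·7 + 7

G_0 = 12. HB_3(12) = 3^2 + 3. Bump = 20. G_1 = 19.
G_1 = 19. HB_4(19) = 4^2 + 3. Bump = 28. G_2 = 27.
G_2 = 27. HB_5(27) = 5^2 + 2. Bump = 38. G_3 = 37.
G_3 = 37. HB_6(37) = 6^2 + 1. Bump = 50. G_4 = 49.
G_4 = 49. HB_7(49) = 7^2. Bump = 64. G_5 = 63.
G_5 = 63. HB_8(63) = 7·8 + 7. Bump = 70. G_6 = 69.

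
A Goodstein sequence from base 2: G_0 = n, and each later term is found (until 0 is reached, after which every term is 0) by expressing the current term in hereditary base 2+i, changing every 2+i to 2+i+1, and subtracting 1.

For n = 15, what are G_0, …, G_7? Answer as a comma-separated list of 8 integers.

G_0=15  [base 2] 2^(2 + 1) + 2^2 + 2 + 1  →[2↦3]→  3^(3 + 1) + 3^3 + 3 + 1 = 112  −1 ⇒ G_1=111
G_1=111  [base 3] 3^(3 + 1) + 3^3 + 3  →[3↦4]→  4^(4 + 1) + 4^4 + 4 = 1284  −1 ⇒ G_2=1283
G_2=1283  [base 4] 4^(4 + 1) + 4^4 + 3  →[4↦5]→  5^(5 + 1) + 5^5 + 3 = 18753  −1 ⇒ G_3=18752
G_3=18752  [base 5] 5^(5 + 1) + 5^5 + 2  →[5↦6]→  6^(6 + 1) + 6^6 + 2 = 326594  −1 ⇒ G_4=326593
G_4=326593  [base 6] 6^(6 + 1) + 6^6 + 1  →[6↦7]→  7^(7 + 1) + 7^7 + 1 = 6588345  −1 ⇒ G_5=6588344
G_5=6588344  [base 7] 7^(7 + 1) + 7^7  →[7↦8]→  8^(8 + 1) + 8^8 = 150994944  −1 ⇒ G_6=150994943
G_6=150994943  [base 8] 8^(8 + 1) + 7·8^7 + 7·8^6 + 7·8^5 + 7·8^4 + 7·8^3 + 7·8^2 + 7·8 + 7  →[8↦9]→  9^(9 + 1) + 7·9^7 + 7·9^6 + 7·9^5 + 7·9^4 + 7·9^3 + 7·9^2 + 7·9 + 7 = 3524450281  −1 ⇒ G_7=3524450280

15, 111, 1283, 18752, 326593, 6588344, 150994943, 3524450280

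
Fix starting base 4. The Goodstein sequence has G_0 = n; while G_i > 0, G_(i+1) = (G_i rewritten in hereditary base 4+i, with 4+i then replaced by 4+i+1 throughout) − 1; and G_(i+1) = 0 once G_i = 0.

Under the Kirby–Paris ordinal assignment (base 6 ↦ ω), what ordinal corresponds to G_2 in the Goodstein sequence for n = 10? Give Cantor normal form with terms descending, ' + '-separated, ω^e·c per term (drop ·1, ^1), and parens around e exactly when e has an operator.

ω·2

step 0: 10 = 2·4 + 2; sub 5 for 4: 2·5 + 2; = 12; G_1 = 12−1 = 11
step 1: 11 = 2·5 + 1; sub 6 for 5: 2·6 + 1; = 13; G_2 = 13−1 = 12
step 2: 12 = 2·6; sub 7 for 6: 2·7; = 14; G_3 = 14−1 = 13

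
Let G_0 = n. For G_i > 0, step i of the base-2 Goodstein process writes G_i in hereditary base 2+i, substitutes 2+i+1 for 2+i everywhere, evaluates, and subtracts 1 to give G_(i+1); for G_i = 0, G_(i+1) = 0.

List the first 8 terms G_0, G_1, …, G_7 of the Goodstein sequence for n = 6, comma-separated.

6, 29, 257, 3125, 46655, 98039, 187243, 332147

i=0: 6 = 2^2 + 2 (b=2); 2→3: 3^3 + 3 = 30; 30−1 = 29
i=1: 29 = 3^3 + 2 (b=3); 3→4: 4^4 + 2 = 258; 258−1 = 257
i=2: 257 = 4^4 + 1 (b=4); 4→5: 5^5 + 1 = 3126; 3126−1 = 3125
i=3: 3125 = 5^5 (b=5); 5→6: 6^6 = 46656; 46656−1 = 46655
i=4: 46655 = 5·6^5 + 5·6^4 + 5·6^3 + 5·6^2 + 5·6 + 5 (b=6); 6→7: 5·7^5 + 5·7^4 + 5·7^3 + 5·7^2 + 5·7 + 5 = 98040; 98040−1 = 98039
i=5: 98039 = 5·7^5 + 5·7^4 + 5·7^3 + 5·7^2 + 5·7 + 4 (b=7); 7→8: 5·8^5 + 5·8^4 + 5·8^3 + 5·8^2 + 5·8 + 4 = 187244; 187244−1 = 187243
i=6: 187243 = 5·8^5 + 5·8^4 + 5·8^3 + 5·8^2 + 5·8 + 3 (b=8); 8→9: 5·9^5 + 5·9^4 + 5·9^3 + 5·9^2 + 5·9 + 3 = 332148; 332148−1 = 332147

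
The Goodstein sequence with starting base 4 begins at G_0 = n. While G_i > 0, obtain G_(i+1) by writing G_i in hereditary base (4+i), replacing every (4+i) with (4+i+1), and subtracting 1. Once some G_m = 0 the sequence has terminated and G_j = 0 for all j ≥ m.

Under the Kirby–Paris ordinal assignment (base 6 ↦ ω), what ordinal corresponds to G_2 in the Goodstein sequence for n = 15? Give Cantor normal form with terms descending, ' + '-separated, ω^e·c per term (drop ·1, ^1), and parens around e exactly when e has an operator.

G_0=15  [base 4] 3·4 + 3  →[4↦5]→  3·5 + 3 = 18  −1 ⇒ G_1=17
G_1=17  [base 5] 3·5 + 2  →[5↦6]→  3·6 + 2 = 20  −1 ⇒ G_2=19
G_2=19  [base 6] 3·6 + 1  →[6↦7]→  3·7 + 1 = 22  −1 ⇒ G_3=21

ω·3 + 1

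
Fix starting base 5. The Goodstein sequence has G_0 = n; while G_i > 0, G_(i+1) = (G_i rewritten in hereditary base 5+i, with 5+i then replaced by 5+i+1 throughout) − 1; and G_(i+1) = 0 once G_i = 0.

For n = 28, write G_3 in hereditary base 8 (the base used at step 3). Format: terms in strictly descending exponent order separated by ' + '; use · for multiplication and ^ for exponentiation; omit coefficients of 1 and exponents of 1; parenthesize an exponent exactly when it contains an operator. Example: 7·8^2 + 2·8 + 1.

8^2

G_0=28  [base 5] 5^2 + 3  →[5↦6]→  6^2 + 3 = 39  −1 ⇒ G_1=38
G_1=38  [base 6] 6^2 + 2  →[6↦7]→  7^2 + 2 = 51  −1 ⇒ G_2=50
G_2=50  [base 7] 7^2 + 1  →[7↦8]→  8^2 + 1 = 65  −1 ⇒ G_3=64
G_3=64  [base 8] 8^2  →[8↦9]→  9^2 = 81  −1 ⇒ G_4=80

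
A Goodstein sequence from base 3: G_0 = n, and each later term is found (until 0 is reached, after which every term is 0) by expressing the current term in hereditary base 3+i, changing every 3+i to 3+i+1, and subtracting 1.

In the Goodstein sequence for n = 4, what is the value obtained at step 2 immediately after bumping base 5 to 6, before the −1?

4

4 —HB3→ 3 + 1 —bump→ 4 + 1 = 5 —(−1)→ 4
4 —HB4→ 4 —bump→ 5 = 5 —(−1)→ 4
4 —HB5→ 4 —bump→ 4 = 4 —(−1)→ 3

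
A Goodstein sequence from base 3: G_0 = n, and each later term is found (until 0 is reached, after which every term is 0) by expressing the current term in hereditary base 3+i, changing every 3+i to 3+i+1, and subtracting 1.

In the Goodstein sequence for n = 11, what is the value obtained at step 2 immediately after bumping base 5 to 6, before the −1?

G_0 = 11. HB_3(11) = 3^2 + 2. Bump = 18. G_1 = 17.
G_1 = 17. HB_4(17) = 4^2 + 1. Bump = 26. G_2 = 25.
G_2 = 25. HB_5(25) = 5^2. Bump = 36. G_3 = 35.

36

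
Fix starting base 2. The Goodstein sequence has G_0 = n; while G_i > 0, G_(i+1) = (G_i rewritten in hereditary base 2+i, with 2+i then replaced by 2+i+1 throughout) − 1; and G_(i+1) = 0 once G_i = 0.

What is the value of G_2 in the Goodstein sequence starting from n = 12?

step 0: 12 = 2^(2 + 1) + 2^2; sub 3 for 2: 3^(3 + 1) + 3^3; = 108; G_1 = 108−1 = 107
step 1: 107 = 3^(3 + 1) + 2·3^2 + 2·3 + 2; sub 4 for 3: 4^(4 + 1) + 2·4^2 + 2·4 + 2; = 1066; G_2 = 1066−1 = 1065

1065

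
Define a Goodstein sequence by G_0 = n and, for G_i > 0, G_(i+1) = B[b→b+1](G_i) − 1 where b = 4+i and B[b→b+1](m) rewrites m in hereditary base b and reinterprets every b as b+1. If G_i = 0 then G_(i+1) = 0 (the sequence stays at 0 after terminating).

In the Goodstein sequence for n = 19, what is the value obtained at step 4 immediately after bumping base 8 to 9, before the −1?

(0) 19|_4 = 4^2 + 3 ↦ 5^2 + 3|_5 = 28 ⇒ 27
(1) 27|_5 = 5^2 + 2 ↦ 6^2 + 2|_6 = 38 ⇒ 37
(2) 37|_6 = 6^2 + 1 ↦ 7^2 + 1|_7 = 50 ⇒ 49
(3) 49|_7 = 7^2 ↦ 8^2|_8 = 64 ⇒ 63
(4) 63|_8 = 7·8 + 7 ↦ 7·9 + 7|_9 = 70 ⇒ 69

70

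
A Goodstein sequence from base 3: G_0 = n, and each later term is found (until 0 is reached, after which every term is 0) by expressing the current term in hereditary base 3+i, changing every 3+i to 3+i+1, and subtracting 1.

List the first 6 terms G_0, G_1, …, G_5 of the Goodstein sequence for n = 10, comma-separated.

10, 16, 24, 27, 30, 33

step 0: 10 = 3^2 + 1; sub 4 for 3: 4^2 + 1; = 17; G_1 = 17−1 = 16
step 1: 16 = 4^2; sub 5 for 4: 5^2; = 25; G_2 = 25−1 = 24
step 2: 24 = 4·5 + 4; sub 6 for 5: 4·6 + 4; = 28; G_3 = 28−1 = 27
step 3: 27 = 4·6 + 3; sub 7 for 6: 4·7 + 3; = 31; G_4 = 31−1 = 30
step 4: 30 = 4·7 + 2; sub 8 for 7: 4·8 + 2; = 34; G_5 = 34−1 = 33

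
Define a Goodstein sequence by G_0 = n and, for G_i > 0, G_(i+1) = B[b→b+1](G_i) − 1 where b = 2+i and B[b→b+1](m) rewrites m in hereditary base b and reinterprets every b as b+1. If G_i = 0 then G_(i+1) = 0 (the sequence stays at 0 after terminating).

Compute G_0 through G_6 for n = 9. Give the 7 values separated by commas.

base 2: 9 = 2^(2 + 1) + 1; at 3: 3^(3 + 1) + 1 = 82; next = 81
base 3: 81 = 3^(3 + 1); at 4: 4^(4 + 1) = 1024; next = 1023
base 4: 1023 = 3·4^4 + 3·4^3 + 3·4^2 + 3·4 + 3; at 5: 3·5^5 + 3·5^3 + 3·5^2 + 3·5 + 3 = 9843; next = 9842
base 5: 9842 = 3·5^5 + 3·5^3 + 3·5^2 + 3·5 + 2; at 6: 3·6^6 + 3·6^3 + 3·6^2 + 3·6 + 2 = 140744; next = 140743
base 6: 140743 = 3·6^6 + 3·6^3 + 3·6^2 + 3·6 + 1; at 7: 3·7^7 + 3·7^3 + 3·7^2 + 3·7 + 1 = 2471827; next = 2471826
base 7: 2471826 = 3·7^7 + 3·7^3 + 3·7^2 + 3·7; at 8: 3·8^8 + 3·8^3 + 3·8^2 + 3·8 = 50333400; next = 50333399

9, 81, 1023, 9842, 140743, 2471826, 50333399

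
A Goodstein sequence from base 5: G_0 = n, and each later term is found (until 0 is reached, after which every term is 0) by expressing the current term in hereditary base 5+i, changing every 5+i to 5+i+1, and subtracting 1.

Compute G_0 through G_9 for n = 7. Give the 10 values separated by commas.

G_0 = 7. HB_5(7) = 5 + 2. Bump = 8. G_1 = 7.
G_1 = 7. HB_6(7) = 6 + 1. Bump = 8. G_2 = 7.
G_2 = 7. HB_7(7) = 7. Bump = 8. G_3 = 7.
G_3 = 7. HB_8(7) = 7. Bump = 7. G_4 = 6.
G_4 = 6. HB_9(6) = 6. Bump = 6. G_5 = 5.
G_5 = 5. HB_10(5) = 5. Bump = 5. G_6 = 4.
G_6 = 4. HB_11(4) = 4. Bump = 4. G_7 = 3.
G_7 = 3. HB_12(3) = 3. Bump = 3. G_8 = 2.
G_8 = 2. HB_13(2) = 2. Bump = 2. G_9 = 1.

7, 7, 7, 7, 6, 5, 4, 3, 2, 1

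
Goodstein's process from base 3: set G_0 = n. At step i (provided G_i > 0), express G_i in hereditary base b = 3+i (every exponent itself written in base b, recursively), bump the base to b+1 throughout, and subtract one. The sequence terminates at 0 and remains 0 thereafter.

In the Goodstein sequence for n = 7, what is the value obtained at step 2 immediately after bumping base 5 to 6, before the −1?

10

[0] 7 ≡ 2·3 + 1 (base 3). Lift 4: 9. −1: 8.
[1] 8 ≡ 2·4 (base 4). Lift 5: 10. −1: 9.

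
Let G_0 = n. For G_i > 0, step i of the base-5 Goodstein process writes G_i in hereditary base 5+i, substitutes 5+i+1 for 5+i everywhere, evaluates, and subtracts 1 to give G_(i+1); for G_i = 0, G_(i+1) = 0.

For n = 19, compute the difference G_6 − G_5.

1

i=0: 19 = 3·5 + 4 (b=5); 5→6: 3·6 + 4 = 22; 22−1 = 21
i=1: 21 = 3·6 + 3 (b=6); 6→7: 3·7 + 3 = 24; 24−1 = 23
i=2: 23 = 3·7 + 2 (b=7); 7→8: 3·8 + 2 = 26; 26−1 = 25
i=3: 25 = 3·8 + 1 (b=8); 8→9: 3·9 + 1 = 28; 28−1 = 27
i=4: 27 = 3·9 (b=9); 9→10: 3·10 = 30; 30−1 = 29
i=5: 29 = 2·10 + 9 (b=10); 10→11: 2·11 + 9 = 31; 31−1 = 30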